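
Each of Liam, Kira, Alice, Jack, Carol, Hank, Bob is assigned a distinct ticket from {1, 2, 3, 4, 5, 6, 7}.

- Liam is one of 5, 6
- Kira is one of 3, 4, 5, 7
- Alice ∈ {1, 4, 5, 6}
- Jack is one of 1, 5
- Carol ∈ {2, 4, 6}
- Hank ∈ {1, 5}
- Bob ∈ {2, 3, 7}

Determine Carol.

Jack and Hank share exactly the 2 values {1, 5}; by pigeonhole those values go to them, so strike 1, 5 from Liam, Kira, Alice.
Liam's domain is down to {6}, so Liam = 6. Eliminate 6 elsewhere: Alice, Carol.
That leaves Alice = 4. Remove 4 from Kira, Carol.
So Carol = 2.

2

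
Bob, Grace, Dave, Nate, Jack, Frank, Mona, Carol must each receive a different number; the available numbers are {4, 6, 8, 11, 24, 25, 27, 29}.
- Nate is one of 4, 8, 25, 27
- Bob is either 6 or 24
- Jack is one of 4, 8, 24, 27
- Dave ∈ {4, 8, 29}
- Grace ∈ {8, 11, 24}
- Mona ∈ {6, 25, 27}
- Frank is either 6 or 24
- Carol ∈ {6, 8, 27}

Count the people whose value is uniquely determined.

2

The 8 variables together cover exactly {4, 6, 8, 11, 24, 25, 27, 29} — 8 values for 8 variables — and 11 appears only in Grace's list, so Grace = 11.
Among the 7 still-open variables, 29 fits only Dave (and all 7 values in {4, 6, 8, 24, 25, 27, 29} must be used), so Dave = 29.
Bob and Frank share exactly the 2 values {6, 24}; by pigeonhole those values go to them, so strike 6, 24 from Jack, Mona, Carol.
Determined: Grace=11, Dave=29. The other people each still have more than one consistent value. That makes 2.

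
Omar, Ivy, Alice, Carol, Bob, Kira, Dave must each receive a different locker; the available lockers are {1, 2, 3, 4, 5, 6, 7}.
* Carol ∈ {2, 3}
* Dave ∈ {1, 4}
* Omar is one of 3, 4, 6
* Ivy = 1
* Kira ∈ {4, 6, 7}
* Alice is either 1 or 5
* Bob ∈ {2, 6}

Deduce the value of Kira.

Ivy must be 1 (only option left). Remove 1 from Alice, Dave.
Alice has just one choice, so Alice = 5.
Dave's domain is down to {4}, so Dave = 4. Eliminate 4 elsewhere: Omar, Kira.
The 4 still-open variables together cover exactly {2, 3, 6, 7} — 4 values for 4 variables — and 7 appears only in Kira's list, so Kira = 7.

7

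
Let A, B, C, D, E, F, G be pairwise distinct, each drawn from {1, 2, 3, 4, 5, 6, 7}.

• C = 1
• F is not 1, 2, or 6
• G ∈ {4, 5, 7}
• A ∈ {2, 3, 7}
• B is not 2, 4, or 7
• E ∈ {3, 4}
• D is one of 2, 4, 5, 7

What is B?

6

C has just one choice, so C = 1. Remove 1 from B.
The 6 still-open variables draw from only 6 values {2, 3, 4, 5, 6, 7}, so each is used; only B can be 6, hence B = 6.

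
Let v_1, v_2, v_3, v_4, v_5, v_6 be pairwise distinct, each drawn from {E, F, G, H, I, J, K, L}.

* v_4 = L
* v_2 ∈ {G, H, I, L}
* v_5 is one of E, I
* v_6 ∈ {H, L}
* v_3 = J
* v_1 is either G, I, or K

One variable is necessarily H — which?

v_6

v_3 has just one choice, so v_3 = J.
v_4 has just one choice, so v_4 = L. Remove L from v_2, v_6.
So H goes to v_6.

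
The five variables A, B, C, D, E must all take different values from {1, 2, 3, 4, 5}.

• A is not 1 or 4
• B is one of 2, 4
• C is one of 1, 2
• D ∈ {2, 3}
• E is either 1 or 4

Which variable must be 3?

The 5 variables draw from only 5 values {1, 2, 3, 4, 5}, so each is used; only A can be 5, hence A = 5.
The 4 still-open variables draw from only 4 values {1, 2, 3, 4}, so each is used; only D can be 3, hence D = 3.

D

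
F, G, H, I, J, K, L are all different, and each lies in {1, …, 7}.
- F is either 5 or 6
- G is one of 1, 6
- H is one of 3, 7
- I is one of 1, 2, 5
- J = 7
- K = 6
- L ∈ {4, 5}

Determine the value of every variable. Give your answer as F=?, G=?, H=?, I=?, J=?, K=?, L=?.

F=5, G=1, H=3, I=2, J=7, K=6, L=4

J must be 7 (only option left). So H can't be 7.
K has just one choice, so K = 6. Strike 6 from F, G.
F has just one choice, so F = 5. So I, L can't be 5.
G has just one choice, so G = 1. Eliminate 1 elsewhere: I.
H must be 3 (only option left).
That leaves I = 2.
L's domain is down to {4}, so L = 4.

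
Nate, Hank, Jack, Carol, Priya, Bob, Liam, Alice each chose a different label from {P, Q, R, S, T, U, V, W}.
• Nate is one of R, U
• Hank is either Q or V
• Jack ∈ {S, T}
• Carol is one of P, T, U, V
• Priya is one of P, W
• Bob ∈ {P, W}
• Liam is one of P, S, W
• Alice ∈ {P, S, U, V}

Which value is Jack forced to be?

T

Among the 8 variables, Q fits only Hank (and all 8 values in {P, Q, R, S, T, U, V, W} must be used), so Hank = Q.
Among the 7 still-open variables, R fits only Nate (and all 7 values in {P, R, S, T, U, V, W} must be used), so Nate = R.
Priya and Bob share exactly the 2 values {P, W}; by pigeonhole those values go to them, so strike P, W from Carol, Liam, Alice.
Liam has just one choice, so Liam = S. So Jack, Alice can't be S.
So Jack = T.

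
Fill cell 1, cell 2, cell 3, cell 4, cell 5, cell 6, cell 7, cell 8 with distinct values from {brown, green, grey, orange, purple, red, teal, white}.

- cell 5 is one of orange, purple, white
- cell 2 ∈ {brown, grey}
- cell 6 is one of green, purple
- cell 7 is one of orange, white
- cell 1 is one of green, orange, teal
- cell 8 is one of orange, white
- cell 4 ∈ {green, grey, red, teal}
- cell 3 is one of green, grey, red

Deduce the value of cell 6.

green

The 8 variables draw from only 8 values {brown, green, grey, orange, purple, red, teal, white}, so each is used; only cell 2 can be brown, hence cell 2 = brown.
cell 7 and cell 8 share exactly the 2 values {orange, white}; by pigeonhole those values go to them, so strike orange, white from cell 1, cell 5.
cell 5 must be purple (only option left). Remove purple from cell 6.
So cell 6 = green.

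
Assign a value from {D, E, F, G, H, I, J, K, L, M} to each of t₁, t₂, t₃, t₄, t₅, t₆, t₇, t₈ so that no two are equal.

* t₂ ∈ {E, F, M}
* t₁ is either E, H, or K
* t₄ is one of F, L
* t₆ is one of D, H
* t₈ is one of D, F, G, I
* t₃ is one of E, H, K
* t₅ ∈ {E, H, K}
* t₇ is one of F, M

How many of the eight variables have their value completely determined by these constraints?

2

t₁, t₃, t₅ share exactly the 3 values {E, H, K}; by pigeonhole those values go to them, so strike E, H, K from t₂, t₆.
That leaves t₆ = D. Remove D from t₈.
t₂ and t₇ between them cover only {F, M} — a naked pair. Remove those values from t₄, t₈.
That leaves t₄ = L.
Determined: t₄=L, t₆=D. The other variables each still have more than one consistent value. That makes 2.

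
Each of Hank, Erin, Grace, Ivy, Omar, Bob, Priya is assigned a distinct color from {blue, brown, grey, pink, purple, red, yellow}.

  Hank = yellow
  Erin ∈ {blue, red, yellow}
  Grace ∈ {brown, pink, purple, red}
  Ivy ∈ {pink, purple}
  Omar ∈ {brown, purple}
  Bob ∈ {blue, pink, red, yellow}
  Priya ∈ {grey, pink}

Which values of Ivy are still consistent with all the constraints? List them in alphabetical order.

Hank has just one choice, so Hank = yellow. So Erin, Bob can't be yellow.
The 6 still-open variables draw from only 6 values {blue, brown, grey, pink, purple, red}, so each is used; only Priya can be grey, hence Priya = grey.
No further eliminations apply; Ivy can still be any of pink, purple.

pink, purple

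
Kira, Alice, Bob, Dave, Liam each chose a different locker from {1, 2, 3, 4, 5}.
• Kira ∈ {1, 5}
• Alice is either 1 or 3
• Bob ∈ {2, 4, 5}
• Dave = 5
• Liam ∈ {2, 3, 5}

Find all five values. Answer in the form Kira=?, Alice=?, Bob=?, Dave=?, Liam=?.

Kira=1, Alice=3, Bob=4, Dave=5, Liam=2

Dave's domain is down to {5}, so Dave = 5. So Kira, Bob, Liam can't be 5.
Kira must be 1 (only option left). Strike 1 from Alice.
Alice has just one choice, so Alice = 3. Remove 3 from Liam.
That leaves Liam = 2. Remove 2 from Bob.
Bob has just one choice, so Bob = 4.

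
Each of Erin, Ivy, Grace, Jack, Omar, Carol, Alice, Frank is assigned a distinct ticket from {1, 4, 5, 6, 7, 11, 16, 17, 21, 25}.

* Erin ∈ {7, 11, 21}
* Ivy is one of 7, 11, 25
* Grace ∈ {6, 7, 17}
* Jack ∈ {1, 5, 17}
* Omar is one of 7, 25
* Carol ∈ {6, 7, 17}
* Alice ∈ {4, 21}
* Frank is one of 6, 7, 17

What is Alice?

4

Grace, Carol, Frank share exactly the 3 values {6, 7, 17}; by pigeonhole those values go to them, so strike 6, 7, 17 from Erin, Ivy, Jack, Omar.
Omar has just one choice, so Omar = 25. So Ivy can't be 25.
Ivy has just one choice, so Ivy = 11. So Erin can't be 11.
Erin has just one choice, so Erin = 21. Strike 21 from Alice.
So Alice = 4.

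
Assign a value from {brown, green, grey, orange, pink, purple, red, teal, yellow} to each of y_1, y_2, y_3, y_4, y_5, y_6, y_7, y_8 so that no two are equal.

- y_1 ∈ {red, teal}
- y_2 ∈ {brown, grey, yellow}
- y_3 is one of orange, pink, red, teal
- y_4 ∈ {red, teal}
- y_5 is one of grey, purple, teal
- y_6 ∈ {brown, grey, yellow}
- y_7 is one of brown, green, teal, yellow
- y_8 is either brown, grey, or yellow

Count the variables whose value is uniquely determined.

2

y_1 and y_4 share exactly the 2 values {red, teal}; by pigeonhole those values go to them, so strike red, teal from y_3, y_5, y_7.
y_2, y_6, y_8 share exactly the 3 values {brown, grey, yellow}; by pigeonhole those values go to them, so strike brown, grey, yellow from y_5, y_7.
y_5 has just one choice, so y_5 = purple.
That leaves y_7 = green.
Determined: y_5=purple, y_7=green. The other variables each still have more than one consistent value. That makes 2.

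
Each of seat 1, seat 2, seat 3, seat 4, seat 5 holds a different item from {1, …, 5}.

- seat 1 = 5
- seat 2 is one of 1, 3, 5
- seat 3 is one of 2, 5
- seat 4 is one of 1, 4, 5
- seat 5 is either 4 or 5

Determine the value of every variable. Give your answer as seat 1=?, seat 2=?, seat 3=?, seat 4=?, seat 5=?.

seat 1 has just one choice, so seat 1 = 5. Strike 5 from seat 2, seat 3, seat 4, seat 5.
seat 3 must be 2 (only option left).
That leaves seat 5 = 4. Strike 4 from seat 4.
That leaves seat 4 = 1. Eliminate 1 elsewhere: seat 2.
That leaves seat 2 = 3.

seat 1=5, seat 2=3, seat 3=2, seat 4=1, seat 5=4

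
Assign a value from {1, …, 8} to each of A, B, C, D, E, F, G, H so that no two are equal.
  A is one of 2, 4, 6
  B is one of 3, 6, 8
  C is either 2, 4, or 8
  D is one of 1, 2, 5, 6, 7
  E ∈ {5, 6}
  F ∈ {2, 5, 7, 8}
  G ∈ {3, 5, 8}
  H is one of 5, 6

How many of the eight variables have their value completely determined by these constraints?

2

The 8 variables draw from only 8 values {1, 2, 3, 4, 5, 6, 7, 8}, so each is used; only D can be 1, hence D = 1.
The 7 still-open variables together cover exactly {2, 3, 4, 5, 6, 7, 8} — 7 values for 7 variables — and 7 appears only in F's list, so F = 7.
E and H share exactly the 2 values {5, 6}; by pigeonhole those values go to them, so strike 5, 6 from A, B, G.
B and G share exactly the 2 values {3, 8}; by pigeonhole those values go to them, so strike 3, 8 from C.
Determined: D=1, F=7. The other variables each still have more than one consistent value. That makes 2.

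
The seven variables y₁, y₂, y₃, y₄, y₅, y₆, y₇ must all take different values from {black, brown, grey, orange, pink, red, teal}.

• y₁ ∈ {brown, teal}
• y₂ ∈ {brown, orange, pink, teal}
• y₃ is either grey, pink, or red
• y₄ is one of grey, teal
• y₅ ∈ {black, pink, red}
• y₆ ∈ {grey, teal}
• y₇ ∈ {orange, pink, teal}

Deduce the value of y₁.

brown

Among the 7 variables, black fits only y₅ (and all 7 values in {black, brown, grey, orange, pink, red, teal} must be used), so y₅ = black.
Among the 6 still-open variables, red fits only y₃ (and all 6 values in {brown, grey, orange, pink, red, teal} must be used), so y₃ = red.
The 2 variables y₄ and y₆ are confined to {grey, teal}, which locks those values in; drop them from y₁, y₂, y₇.
So y₁ = brown.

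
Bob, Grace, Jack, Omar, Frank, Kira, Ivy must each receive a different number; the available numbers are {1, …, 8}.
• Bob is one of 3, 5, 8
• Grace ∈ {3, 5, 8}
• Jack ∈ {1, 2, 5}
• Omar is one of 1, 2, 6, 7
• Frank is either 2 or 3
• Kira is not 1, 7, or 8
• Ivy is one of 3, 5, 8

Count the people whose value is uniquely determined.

Bob, Grace, Ivy between them cover only {3, 5, 8} — a naked triple. Remove those values from Jack, Frank, Kira.
Frank has just one choice, so Frank = 2. So Jack, Omar, Kira can't be 2.
Jack must be 1 (only option left). So Omar can't be 1.
Determined: Jack=1, Frank=2. The other people each still have more than one consistent value. That makes 2.

2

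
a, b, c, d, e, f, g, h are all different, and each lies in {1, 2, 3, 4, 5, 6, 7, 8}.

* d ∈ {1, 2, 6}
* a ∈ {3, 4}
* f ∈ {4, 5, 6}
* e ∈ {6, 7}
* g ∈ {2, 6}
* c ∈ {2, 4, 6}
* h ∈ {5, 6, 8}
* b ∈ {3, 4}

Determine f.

The 8 variables draw from only 8 values {1, 2, 3, 4, 5, 6, 7, 8}, so each is used; only d can be 1, hence d = 1.
The 7 still-open variables draw from only 7 values {2, 3, 4, 5, 6, 7, 8}, so each is used; only e can be 7, hence e = 7.
Among the 6 still-open variables, 8 fits only h (and all 6 values in {2, 3, 4, 5, 6, 8} must be used), so h = 8.
Among the 5 still-open variables, 5 fits only f (and all 5 values in {2, 3, 4, 5, 6} must be used), so f = 5.

5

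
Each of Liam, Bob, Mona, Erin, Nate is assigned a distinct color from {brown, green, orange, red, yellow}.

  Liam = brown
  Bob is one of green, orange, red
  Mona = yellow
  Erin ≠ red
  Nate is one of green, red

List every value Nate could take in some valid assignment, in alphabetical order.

Liam's domain is down to {brown}, so Liam = brown. So Erin can't be brown.
Mona's domain is down to {yellow}, so Mona = yellow. Eliminate yellow elsewhere: Erin.
No further eliminations apply; Nate can still be any of green, red.

green, red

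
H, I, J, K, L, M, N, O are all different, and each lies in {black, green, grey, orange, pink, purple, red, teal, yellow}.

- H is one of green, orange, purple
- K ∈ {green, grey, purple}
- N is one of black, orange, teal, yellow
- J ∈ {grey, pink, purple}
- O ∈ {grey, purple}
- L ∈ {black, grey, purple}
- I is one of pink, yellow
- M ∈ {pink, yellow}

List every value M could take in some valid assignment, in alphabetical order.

Among the 8 variables, teal fits only N (and all 8 values in {black, green, grey, orange, pink, purple, teal, yellow} must be used), so N = teal.
The 7 still-open variables draw from only 7 values {black, green, grey, orange, pink, purple, yellow}, so each is used; only L can be black, hence L = black.
Among the 6 still-open variables, orange fits only H (and all 6 values in {green, grey, orange, pink, purple, yellow} must be used), so H = orange.
The 5 still-open variables together cover exactly {green, grey, pink, purple, yellow} — 5 values for 5 variables — and green appears only in K's list, so K = green.
I and M share exactly the 2 values {pink, yellow}; by pigeonhole those values go to them, so strike pink, yellow from J.
No further eliminations apply; M can still be any of pink, yellow.

pink, yellow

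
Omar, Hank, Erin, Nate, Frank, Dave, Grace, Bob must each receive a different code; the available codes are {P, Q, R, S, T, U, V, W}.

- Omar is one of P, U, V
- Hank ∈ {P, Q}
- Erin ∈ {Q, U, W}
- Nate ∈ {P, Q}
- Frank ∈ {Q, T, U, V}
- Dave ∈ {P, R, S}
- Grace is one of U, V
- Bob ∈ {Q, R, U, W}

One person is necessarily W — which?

Among the 8 variables, S fits only Dave (and all 8 values in {P, Q, R, S, T, U, V, W} must be used), so Dave = S.
The 7 still-open variables together cover exactly {P, Q, R, T, U, V, W} — 7 values for 7 variables — and R appears only in Bob's list, so Bob = R.
Among the 6 still-open variables, T fits only Frank (and all 6 values in {P, Q, T, U, V, W} must be used), so Frank = T.
The 5 still-open variables draw from only 5 values {P, Q, U, V, W}, so each is used; only Erin can be W, hence Erin = W.

Erin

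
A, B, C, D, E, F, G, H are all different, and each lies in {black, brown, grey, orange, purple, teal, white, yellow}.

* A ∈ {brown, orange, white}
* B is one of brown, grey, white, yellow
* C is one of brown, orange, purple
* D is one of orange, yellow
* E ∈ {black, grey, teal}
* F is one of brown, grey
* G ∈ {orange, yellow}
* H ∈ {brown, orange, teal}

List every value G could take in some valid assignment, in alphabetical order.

orange, yellow

The 8 variables draw from only 8 values {black, brown, grey, orange, purple, teal, white, yellow}, so each is used; only E can be black, hence E = black.
Among the 7 still-open variables, purple fits only C (and all 7 values in {brown, grey, orange, purple, teal, white, yellow} must be used), so C = purple.
The 6 still-open variables together cover exactly {brown, grey, orange, teal, white, yellow} — 6 values for 6 variables — and teal appears only in H's list, so H = teal.
D and G between them cover only {orange, yellow} — a naked pair. Remove those values from A, B.
No further eliminations apply; G can still be any of orange, yellow.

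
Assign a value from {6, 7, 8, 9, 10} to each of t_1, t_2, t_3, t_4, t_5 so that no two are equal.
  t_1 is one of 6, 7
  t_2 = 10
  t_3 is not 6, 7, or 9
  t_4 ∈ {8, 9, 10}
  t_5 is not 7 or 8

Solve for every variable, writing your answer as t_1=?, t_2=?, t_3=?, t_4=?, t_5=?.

t_2 has just one choice, so t_2 = 10. Remove 10 from t_3, t_4, t_5.
t_3's domain is down to {8}, so t_3 = 8. Strike 8 from t_4.
t_4 must be 9 (only option left). Strike 9 from t_5.
t_5 has just one choice, so t_5 = 6. Strike 6 from t_1.
t_1 has just one choice, so t_1 = 7.

t_1=7, t_2=10, t_3=8, t_4=9, t_5=6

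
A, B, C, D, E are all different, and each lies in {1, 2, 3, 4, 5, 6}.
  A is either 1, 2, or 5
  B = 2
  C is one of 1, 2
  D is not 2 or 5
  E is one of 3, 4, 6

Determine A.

5

B has just one choice, so B = 2. Remove 2 from A, C.
C has just one choice, so C = 1. So A, D can't be 1.
So A = 5.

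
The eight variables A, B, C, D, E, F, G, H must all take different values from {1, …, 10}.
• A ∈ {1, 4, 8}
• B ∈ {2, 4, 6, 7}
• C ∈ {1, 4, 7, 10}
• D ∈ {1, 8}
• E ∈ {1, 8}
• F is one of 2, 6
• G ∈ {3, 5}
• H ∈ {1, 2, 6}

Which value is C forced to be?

10

D and E share exactly the 2 values {1, 8}; by pigeonhole those values go to them, so strike 1, 8 from A, C, H.
A must be 4 (only option left). Eliminate 4 elsewhere: B, C.
F and H between them cover only {2, 6} — a naked pair. Remove those values from B.
B has just one choice, so B = 7. So C can't be 7.
So C = 10.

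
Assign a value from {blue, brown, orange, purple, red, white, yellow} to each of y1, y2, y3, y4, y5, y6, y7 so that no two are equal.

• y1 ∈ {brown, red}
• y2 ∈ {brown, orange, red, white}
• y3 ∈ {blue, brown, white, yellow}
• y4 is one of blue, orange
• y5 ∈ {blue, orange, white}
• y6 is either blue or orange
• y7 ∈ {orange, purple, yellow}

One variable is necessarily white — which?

The 7 variables draw from only 7 values {blue, brown, orange, purple, red, white, yellow}, so each is used; only y7 can be purple, hence y7 = purple.
Among the 6 still-open variables, yellow fits only y3 (and all 6 values in {blue, brown, orange, red, white, yellow} must be used), so y3 = yellow.
y4 and y6 share exactly the 2 values {blue, orange}; by pigeonhole those values go to them, so strike blue, orange from y2, y5.
So white goes to y5.

y5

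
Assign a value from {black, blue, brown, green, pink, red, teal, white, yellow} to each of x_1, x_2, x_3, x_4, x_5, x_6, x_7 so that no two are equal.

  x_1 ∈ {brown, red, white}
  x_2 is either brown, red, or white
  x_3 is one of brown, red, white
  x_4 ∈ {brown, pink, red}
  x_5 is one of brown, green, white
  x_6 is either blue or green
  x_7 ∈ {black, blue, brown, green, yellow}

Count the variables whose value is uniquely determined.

3

The 3 variables x_1, x_2, x_3 are confined to {brown, red, white}, which locks those values in; drop them from x_4, x_5, x_7.
x_4 must be pink (only option left).
x_5 must be green (only option left). Eliminate green elsewhere: x_6, x_7.
x_6 must be blue (only option left). Eliminate blue elsewhere: x_7.
Determined: x_4=pink, x_5=green, x_6=blue. The other variables each still have more than one consistent value. That makes 3.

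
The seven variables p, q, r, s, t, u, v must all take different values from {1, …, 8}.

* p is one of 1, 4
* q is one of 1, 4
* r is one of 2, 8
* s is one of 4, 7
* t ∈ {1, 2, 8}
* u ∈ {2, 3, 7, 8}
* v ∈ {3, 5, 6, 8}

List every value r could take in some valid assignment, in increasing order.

2, 8

p and q share exactly the 2 values {1, 4}; by pigeonhole those values go to them, so strike 1, 4 from s, t.
s has just one choice, so s = 7. Strike 7 from u.
The 2 variables r and t are confined to {2, 8}, which locks those values in; drop them from u, v.
u must be 3 (only option left). Strike 3 from v.
No further eliminations apply; r can still be any of 2, 8.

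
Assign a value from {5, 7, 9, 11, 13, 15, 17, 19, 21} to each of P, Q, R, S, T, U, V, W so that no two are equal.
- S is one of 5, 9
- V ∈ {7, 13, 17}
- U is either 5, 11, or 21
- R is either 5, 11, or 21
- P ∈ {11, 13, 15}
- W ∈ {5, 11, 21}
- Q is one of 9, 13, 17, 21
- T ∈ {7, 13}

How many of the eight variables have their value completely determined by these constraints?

The 8 variables together cover exactly {5, 7, 9, 11, 13, 15, 17, 21} — 8 values for 8 variables — and 15 appears only in P's list, so P = 15.
R, U, W between them cover only {5, 11, 21} — a naked triple. Remove those values from Q, S.
S's domain is down to {9}, so S = 9. Remove 9 from Q.
Determined: P=15, S=9. The other variables each still have more than one consistent value. That makes 2.

2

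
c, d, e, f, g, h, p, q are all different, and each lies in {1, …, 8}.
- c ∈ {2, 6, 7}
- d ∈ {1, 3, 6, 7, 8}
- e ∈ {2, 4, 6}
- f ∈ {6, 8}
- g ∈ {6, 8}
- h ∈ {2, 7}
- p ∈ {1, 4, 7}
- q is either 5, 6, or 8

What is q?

The 8 variables draw from only 8 values {1, 2, 3, 4, 5, 6, 7, 8}, so each is used; only d can be 3, hence d = 3.
The 7 still-open variables draw from only 7 values {1, 2, 4, 5, 6, 7, 8}, so each is used; only p can be 1, hence p = 1.
The 6 still-open variables draw from only 6 values {2, 4, 5, 6, 7, 8}, so each is used; only e can be 4, hence e = 4.
The 5 still-open variables draw from only 5 values {2, 5, 6, 7, 8}, so each is used; only q can be 5, hence q = 5.

5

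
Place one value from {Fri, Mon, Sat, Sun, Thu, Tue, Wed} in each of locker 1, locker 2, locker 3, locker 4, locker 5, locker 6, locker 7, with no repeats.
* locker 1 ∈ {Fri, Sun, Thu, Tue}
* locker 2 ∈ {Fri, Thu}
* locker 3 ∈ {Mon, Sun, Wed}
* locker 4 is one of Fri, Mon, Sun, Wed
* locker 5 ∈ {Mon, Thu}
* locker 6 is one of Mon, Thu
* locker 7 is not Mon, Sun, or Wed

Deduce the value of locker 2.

The 7 variables together cover exactly {Fri, Mon, Sat, Sun, Thu, Tue, Wed} — 7 values for 7 variables — and Sat appears only in locker 7's list, so locker 7 = Sat.
The 6 still-open variables draw from only 6 values {Fri, Mon, Sun, Thu, Tue, Wed}, so each is used; only locker 1 can be Tue, hence locker 1 = Tue.
locker 5 and locker 6 share exactly the 2 values {Mon, Thu}; by pigeonhole those values go to them, so strike Mon, Thu from locker 2, locker 3, locker 4.
So locker 2 = Fri.

Fri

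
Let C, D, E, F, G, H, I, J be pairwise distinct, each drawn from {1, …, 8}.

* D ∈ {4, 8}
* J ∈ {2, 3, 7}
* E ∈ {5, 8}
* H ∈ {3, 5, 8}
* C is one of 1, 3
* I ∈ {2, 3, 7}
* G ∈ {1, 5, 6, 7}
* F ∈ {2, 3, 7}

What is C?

1

The 8 variables draw from only 8 values {1, 2, 3, 4, 5, 6, 7, 8}, so each is used; only D can be 4, hence D = 4.
Among the 7 still-open variables, 6 fits only G (and all 7 values in {1, 2, 3, 5, 6, 7, 8} must be used), so G = 6.
The 6 still-open variables together cover exactly {1, 2, 3, 5, 7, 8} — 6 values for 6 variables — and 1 appears only in C's list, so C = 1.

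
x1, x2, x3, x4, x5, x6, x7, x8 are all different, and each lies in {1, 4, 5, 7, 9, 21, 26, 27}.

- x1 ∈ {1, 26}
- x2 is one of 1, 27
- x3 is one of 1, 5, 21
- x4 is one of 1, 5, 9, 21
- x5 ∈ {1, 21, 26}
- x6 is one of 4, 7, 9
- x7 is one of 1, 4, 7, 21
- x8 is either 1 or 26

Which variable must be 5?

The 8 variables draw from only 8 values {1, 4, 5, 7, 9, 21, 26, 27}, so each is used; only x2 can be 27, hence x2 = 27.
The 2 variables x1 and x8 are confined to {1, 26}, which locks those values in; drop them from x3, x4, x5, x7.
x5's domain is down to {21}, so x5 = 21. Remove 21 from x3, x4, x7.

x3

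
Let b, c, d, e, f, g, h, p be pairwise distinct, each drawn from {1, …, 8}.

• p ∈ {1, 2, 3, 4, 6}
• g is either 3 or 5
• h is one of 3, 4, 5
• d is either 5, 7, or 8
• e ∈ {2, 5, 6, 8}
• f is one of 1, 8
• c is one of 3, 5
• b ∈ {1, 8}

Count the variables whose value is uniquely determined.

2

The 8 variables together cover exactly {1, 2, 3, 4, 5, 6, 7, 8} — 8 values for 8 variables — and 7 appears only in d's list, so d = 7.
b and f between them cover only {1, 8} — a naked pair. Remove those values from e, p.
c and g share exactly the 2 values {3, 5}; by pigeonhole those values go to them, so strike 3, 5 from e, h, p.
h's domain is down to {4}, so h = 4. Remove 4 from p.
Determined: d=7, h=4. The other variables each still have more than one consistent value. That makes 2.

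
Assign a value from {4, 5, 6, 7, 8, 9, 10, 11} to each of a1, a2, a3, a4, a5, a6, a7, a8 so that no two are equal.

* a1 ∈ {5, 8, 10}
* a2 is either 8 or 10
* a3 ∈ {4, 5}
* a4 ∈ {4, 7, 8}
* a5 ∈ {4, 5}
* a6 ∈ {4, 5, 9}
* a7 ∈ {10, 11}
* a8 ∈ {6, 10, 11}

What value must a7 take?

The 8 variables draw from only 8 values {4, 5, 6, 7, 8, 9, 10, 11}, so each is used; only a8 can be 6, hence a8 = 6.
Among the 7 still-open variables, 7 fits only a4 (and all 7 values in {4, 5, 7, 8, 9, 10, 11} must be used), so a4 = 7.
Among the 6 still-open variables, 9 fits only a6 (and all 6 values in {4, 5, 8, 9, 10, 11} must be used), so a6 = 9.
The 5 still-open variables together cover exactly {4, 5, 8, 10, 11} — 5 values for 5 variables — and 11 appears only in a7's list, so a7 = 11.

11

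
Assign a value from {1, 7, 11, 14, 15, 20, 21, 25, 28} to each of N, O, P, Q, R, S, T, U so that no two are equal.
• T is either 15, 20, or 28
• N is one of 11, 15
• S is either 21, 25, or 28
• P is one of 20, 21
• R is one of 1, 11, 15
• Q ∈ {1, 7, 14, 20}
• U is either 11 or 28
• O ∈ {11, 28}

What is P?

O and U share exactly the 2 values {11, 28}; by pigeonhole those values go to them, so strike 11, 28 from N, R, S, T.
N has just one choice, so N = 15. Remove 15 from R, T.
R must be 1 (only option left). Eliminate 1 elsewhere: Q.
T must be 20 (only option left). Eliminate 20 elsewhere: P, Q.
So P = 21.

21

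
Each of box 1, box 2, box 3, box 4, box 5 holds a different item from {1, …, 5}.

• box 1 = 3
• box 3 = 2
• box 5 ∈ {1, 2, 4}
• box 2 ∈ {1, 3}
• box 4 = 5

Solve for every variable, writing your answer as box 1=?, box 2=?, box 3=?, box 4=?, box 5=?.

box 1 has just one choice, so box 1 = 3. Remove 3 from box 2.
box 2 must be 1 (only option left). Remove 1 from box 5.
That leaves box 3 = 2. Remove 2 from box 5.
That leaves box 4 = 5.
box 5's domain is down to {4}, so box 5 = 4.

box 1=3, box 2=1, box 3=2, box 4=5, box 5=4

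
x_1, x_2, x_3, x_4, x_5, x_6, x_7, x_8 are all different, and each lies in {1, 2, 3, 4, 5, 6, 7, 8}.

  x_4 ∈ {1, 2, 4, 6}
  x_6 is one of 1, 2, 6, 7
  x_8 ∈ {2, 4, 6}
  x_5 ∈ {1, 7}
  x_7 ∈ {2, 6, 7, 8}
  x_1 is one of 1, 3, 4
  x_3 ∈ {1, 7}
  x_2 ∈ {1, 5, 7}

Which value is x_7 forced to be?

The 8 variables draw from only 8 values {1, 2, 3, 4, 5, 6, 7, 8}, so each is used; only x_1 can be 3, hence x_1 = 3.
Among the 7 still-open variables, 5 fits only x_2 (and all 7 values in {1, 2, 4, 5, 6, 7, 8} must be used), so x_2 = 5.
The 6 still-open variables together cover exactly {1, 2, 4, 6, 7, 8} — 6 values for 6 variables — and 8 appears only in x_7's list, so x_7 = 8.

8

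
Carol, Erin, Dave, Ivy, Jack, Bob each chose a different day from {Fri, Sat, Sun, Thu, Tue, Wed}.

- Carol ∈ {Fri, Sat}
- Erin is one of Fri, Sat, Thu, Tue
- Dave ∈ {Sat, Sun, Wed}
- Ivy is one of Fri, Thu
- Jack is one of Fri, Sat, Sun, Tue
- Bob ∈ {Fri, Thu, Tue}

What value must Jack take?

Among the 6 variables, Wed fits only Dave (and all 6 values in {Fri, Sat, Sun, Thu, Tue, Wed} must be used), so Dave = Wed.
The 5 still-open variables together cover exactly {Fri, Sat, Sun, Thu, Tue} — 5 values for 5 variables — and Sun appears only in Jack's list, so Jack = Sun.

Sun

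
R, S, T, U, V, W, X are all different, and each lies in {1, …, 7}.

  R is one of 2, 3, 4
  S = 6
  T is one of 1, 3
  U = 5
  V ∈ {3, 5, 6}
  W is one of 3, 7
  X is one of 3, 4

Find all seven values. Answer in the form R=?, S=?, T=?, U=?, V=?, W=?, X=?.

R=2, S=6, T=1, U=5, V=3, W=7, X=4

S's domain is down to {6}, so S = 6. Strike 6 from V.
U has just one choice, so U = 5. Remove 5 from V.
That leaves V = 3. Remove 3 from R, T, W, X.
That leaves W = 7.
X must be 4 (only option left). So R can't be 4.
R's domain is down to {2}, so R = 2.
That leaves T = 1.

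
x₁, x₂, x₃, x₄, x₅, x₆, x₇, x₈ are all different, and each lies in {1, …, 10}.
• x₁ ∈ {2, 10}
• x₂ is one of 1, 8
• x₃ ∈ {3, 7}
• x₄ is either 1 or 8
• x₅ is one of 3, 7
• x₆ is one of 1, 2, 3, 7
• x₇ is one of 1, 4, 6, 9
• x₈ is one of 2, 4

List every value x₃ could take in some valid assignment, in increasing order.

The 2 variables x₂ and x₄ are confined to {1, 8}, which locks those values in; drop them from x₆, x₇.
The 2 variables x₃ and x₅ are confined to {3, 7}, which locks those values in; drop them from x₆.
x₆ must be 2 (only option left). So x₁, x₈ can't be 2.
x₈ must be 4 (only option left). Strike 4 from x₇.
x₁ must be 10 (only option left).
No further eliminations apply; x₃ can still be any of 3, 7.

3, 7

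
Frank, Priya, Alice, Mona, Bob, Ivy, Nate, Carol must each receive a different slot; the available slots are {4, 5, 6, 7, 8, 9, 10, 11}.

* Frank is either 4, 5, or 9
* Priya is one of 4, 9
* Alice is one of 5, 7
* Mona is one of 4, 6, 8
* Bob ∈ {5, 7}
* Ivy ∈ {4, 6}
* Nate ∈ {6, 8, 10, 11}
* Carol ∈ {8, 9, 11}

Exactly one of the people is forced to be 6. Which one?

The 8 variables together cover exactly {4, 5, 6, 7, 8, 9, 10, 11} — 8 values for 8 variables — and 10 appears only in Nate's list, so Nate = 10.
Among the 7 still-open variables, 11 fits only Carol (and all 7 values in {4, 5, 6, 7, 8, 9, 11} must be used), so Carol = 11.
Among the 6 still-open variables, 8 fits only Mona (and all 6 values in {4, 5, 6, 7, 8, 9} must be used), so Mona = 8.
The 5 still-open variables together cover exactly {4, 5, 6, 7, 9} — 5 values for 5 variables — and 6 appears only in Ivy's list, so Ivy = 6.

Ivy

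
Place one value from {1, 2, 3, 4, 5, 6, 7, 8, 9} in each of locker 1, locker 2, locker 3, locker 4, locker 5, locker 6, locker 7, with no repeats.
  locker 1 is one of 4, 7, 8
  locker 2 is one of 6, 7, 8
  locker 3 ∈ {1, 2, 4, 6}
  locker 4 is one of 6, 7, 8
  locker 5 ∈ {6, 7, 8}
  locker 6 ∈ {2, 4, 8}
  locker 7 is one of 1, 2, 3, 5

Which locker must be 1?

locker 3

The 3 variables locker 2, locker 4, locker 5 are confined to {6, 7, 8}, which locks those values in; drop them from locker 1, locker 3, locker 6.
That leaves locker 1 = 4. Strike 4 from locker 3, locker 6.
locker 6 must be 2 (only option left). Remove 2 from locker 3, locker 7.
So 1 goes to locker 3.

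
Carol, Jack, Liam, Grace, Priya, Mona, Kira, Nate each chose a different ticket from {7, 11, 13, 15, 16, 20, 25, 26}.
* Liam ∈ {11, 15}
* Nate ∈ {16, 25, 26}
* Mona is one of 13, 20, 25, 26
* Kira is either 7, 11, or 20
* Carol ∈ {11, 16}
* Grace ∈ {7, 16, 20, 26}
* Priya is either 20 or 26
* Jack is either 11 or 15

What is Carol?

Among the 8 variables, 13 fits only Mona (and all 8 values in {7, 11, 13, 15, 16, 20, 25, 26} must be used), so Mona = 13.
The 7 still-open variables draw from only 7 values {7, 11, 15, 16, 20, 25, 26}, so each is used; only Nate can be 25, hence Nate = 25.
Jack and Liam share exactly the 2 values {11, 15}; by pigeonhole those values go to them, so strike 11, 15 from Carol, Kira.
So Carol = 16.

16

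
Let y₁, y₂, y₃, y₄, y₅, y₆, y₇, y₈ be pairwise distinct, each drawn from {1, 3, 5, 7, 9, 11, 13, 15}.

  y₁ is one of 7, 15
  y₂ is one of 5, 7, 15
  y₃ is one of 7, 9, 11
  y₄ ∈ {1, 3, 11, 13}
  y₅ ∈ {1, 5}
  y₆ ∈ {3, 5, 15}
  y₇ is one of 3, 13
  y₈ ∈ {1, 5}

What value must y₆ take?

3

The 8 variables draw from only 8 values {1, 3, 5, 7, 9, 11, 13, 15}, so each is used; only y₃ can be 9, hence y₃ = 9.
The 7 still-open variables together cover exactly {1, 3, 5, 7, 11, 13, 15} — 7 values for 7 variables — and 11 appears only in y₄'s list, so y₄ = 11.
Among the 6 still-open variables, 13 fits only y₇ (and all 6 values in {1, 3, 5, 7, 13, 15} must be used), so y₇ = 13.
The 5 still-open variables together cover exactly {1, 3, 5, 7, 15} — 5 values for 5 variables — and 3 appears only in y₆'s list, so y₆ = 3.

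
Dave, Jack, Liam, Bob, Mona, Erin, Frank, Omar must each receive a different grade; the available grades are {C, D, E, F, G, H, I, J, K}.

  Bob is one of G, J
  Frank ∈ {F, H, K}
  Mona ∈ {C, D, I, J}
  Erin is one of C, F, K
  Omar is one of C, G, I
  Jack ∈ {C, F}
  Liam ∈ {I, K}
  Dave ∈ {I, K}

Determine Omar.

G

The 8 variables draw from only 8 values {C, D, F, G, H, I, J, K}, so each is used; only Mona can be D, hence Mona = D.
The 7 still-open variables draw from only 7 values {C, F, G, H, I, J, K}, so each is used; only Frank can be H, hence Frank = H.
Among the 6 still-open variables, J fits only Bob (and all 6 values in {C, F, G, I, J, K} must be used), so Bob = J.
The 5 still-open variables together cover exactly {C, F, G, I, K} — 5 values for 5 variables — and G appears only in Omar's list, so Omar = G.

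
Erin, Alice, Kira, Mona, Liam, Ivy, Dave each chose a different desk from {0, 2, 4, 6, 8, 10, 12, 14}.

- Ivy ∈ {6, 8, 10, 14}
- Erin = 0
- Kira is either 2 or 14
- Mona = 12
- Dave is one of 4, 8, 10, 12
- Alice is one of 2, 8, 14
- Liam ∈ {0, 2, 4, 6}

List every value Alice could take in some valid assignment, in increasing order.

Erin has just one choice, so Erin = 0. Remove 0 from Liam.
Mona's domain is down to {12}, so Mona = 12. Eliminate 12 elsewhere: Dave.
No further eliminations apply; Alice can still be any of 2, 8, 14.

2, 8, 14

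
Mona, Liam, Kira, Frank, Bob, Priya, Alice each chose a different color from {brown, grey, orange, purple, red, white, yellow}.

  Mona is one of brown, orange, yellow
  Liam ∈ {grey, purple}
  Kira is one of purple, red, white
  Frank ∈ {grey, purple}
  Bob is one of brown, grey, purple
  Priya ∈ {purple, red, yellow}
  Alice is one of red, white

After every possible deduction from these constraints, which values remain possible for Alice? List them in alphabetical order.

The 7 variables together cover exactly {brown, grey, orange, purple, red, white, yellow} — 7 values for 7 variables — and orange appears only in Mona's list, so Mona = orange.
The 6 still-open variables together cover exactly {brown, grey, purple, red, white, yellow} — 6 values for 6 variables — and brown appears only in Bob's list, so Bob = brown.
The 5 still-open variables together cover exactly {grey, purple, red, white, yellow} — 5 values for 5 variables — and yellow appears only in Priya's list, so Priya = yellow.
Liam and Frank between them cover only {grey, purple} — a naked pair. Remove those values from Kira.
No further eliminations apply; Alice can still be any of red, white.

red, white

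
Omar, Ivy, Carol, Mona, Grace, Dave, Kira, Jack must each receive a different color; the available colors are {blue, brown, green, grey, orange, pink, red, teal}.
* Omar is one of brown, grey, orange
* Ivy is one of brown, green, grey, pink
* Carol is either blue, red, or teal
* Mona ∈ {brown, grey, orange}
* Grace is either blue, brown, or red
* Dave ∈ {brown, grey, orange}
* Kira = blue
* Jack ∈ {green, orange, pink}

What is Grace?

red

Kira's domain is down to {blue}, so Kira = blue. So Carol, Grace can't be blue.
The 7 still-open variables draw from only 7 values {brown, green, grey, orange, pink, red, teal}, so each is used; only Carol can be teal, hence Carol = teal.
The 6 still-open variables together cover exactly {brown, green, grey, orange, pink, red} — 6 values for 6 variables — and red appears only in Grace's list, so Grace = red.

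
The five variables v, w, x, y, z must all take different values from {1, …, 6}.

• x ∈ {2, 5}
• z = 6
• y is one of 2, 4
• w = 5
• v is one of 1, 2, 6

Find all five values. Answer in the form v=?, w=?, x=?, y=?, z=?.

w's domain is down to {5}, so w = 5. So x can't be 5.
x must be 2 (only option left). Eliminate 2 elsewhere: v, y.
y has just one choice, so y = 4.
That leaves z = 6. Strike 6 from v.
That leaves v = 1.

v=1, w=5, x=2, y=4, z=6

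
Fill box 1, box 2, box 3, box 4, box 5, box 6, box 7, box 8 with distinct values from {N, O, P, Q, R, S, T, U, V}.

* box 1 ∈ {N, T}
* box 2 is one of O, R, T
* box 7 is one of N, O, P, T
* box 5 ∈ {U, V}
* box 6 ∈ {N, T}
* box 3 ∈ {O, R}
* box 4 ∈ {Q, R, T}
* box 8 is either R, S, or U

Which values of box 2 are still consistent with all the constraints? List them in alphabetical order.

O, R

The 2 variables box 1 and box 6 are confined to {N, T}, which locks those values in; drop them from box 2, box 4, box 7.
The 2 variables box 2 and box 3 are confined to {O, R}, which locks those values in; drop them from box 4, box 7, box 8.
box 4 must be Q (only option left).
box 7's domain is down to {P}, so box 7 = P.
No further eliminations apply; box 2 can still be any of O, R.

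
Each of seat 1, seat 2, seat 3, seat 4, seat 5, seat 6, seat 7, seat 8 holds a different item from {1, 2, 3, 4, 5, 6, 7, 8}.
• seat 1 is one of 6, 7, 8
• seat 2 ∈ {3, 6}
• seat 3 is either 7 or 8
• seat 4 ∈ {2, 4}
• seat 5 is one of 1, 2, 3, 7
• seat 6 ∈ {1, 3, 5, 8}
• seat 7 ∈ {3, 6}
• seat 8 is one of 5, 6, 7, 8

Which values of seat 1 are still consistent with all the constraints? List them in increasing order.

7, 8

Among the 8 variables, 4 fits only seat 4 (and all 8 values in {1, 2, 3, 4, 5, 6, 7, 8} must be used), so seat 4 = 4.
Among the 7 still-open variables, 2 fits only seat 5 (and all 7 values in {1, 2, 3, 5, 6, 7, 8} must be used), so seat 5 = 2.
The 6 still-open variables draw from only 6 values {1, 3, 5, 6, 7, 8}, so each is used; only seat 6 can be 1, hence seat 6 = 1.
Among the 5 still-open variables, 5 fits only seat 8 (and all 5 values in {3, 5, 6, 7, 8} must be used), so seat 8 = 5.
seat 2 and seat 7 share exactly the 2 values {3, 6}; by pigeonhole those values go to them, so strike 3, 6 from seat 1.
No further eliminations apply; seat 1 can still be any of 7, 8.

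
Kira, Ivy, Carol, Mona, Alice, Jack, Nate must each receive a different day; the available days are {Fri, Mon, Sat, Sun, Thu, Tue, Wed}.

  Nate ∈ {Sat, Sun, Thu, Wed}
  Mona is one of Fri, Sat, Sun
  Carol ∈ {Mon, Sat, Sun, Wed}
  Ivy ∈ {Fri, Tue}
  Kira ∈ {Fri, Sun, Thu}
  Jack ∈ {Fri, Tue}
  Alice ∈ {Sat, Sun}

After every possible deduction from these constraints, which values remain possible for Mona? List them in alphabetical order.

Among the 7 variables, Mon fits only Carol (and all 7 values in {Fri, Mon, Sat, Sun, Thu, Tue, Wed} must be used), so Carol = Mon.
Among the 6 still-open variables, Wed fits only Nate (and all 6 values in {Fri, Sat, Sun, Thu, Tue, Wed} must be used), so Nate = Wed.
The 5 still-open variables draw from only 5 values {Fri, Sat, Sun, Thu, Tue}, so each is used; only Kira can be Thu, hence Kira = Thu.
Ivy and Jack between them cover only {Fri, Tue} — a naked pair. Remove those values from Mona.
No further eliminations apply; Mona can still be any of Sat, Sun.

Sat, Sun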